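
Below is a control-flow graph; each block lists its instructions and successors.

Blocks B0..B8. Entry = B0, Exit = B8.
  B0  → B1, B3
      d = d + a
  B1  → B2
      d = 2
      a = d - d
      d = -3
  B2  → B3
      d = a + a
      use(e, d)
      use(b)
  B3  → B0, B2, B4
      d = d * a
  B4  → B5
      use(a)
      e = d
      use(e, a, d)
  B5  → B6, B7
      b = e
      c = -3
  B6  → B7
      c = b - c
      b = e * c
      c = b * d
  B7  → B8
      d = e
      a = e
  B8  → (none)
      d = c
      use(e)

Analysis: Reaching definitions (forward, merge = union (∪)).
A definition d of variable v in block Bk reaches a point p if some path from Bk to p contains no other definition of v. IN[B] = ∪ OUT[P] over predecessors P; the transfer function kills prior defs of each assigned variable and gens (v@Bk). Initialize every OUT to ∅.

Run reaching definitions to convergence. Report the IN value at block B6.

Fixpoint table:
  B0: | IN={a@B1, d@B3} | OUT={a@B1, d@B0}
  B1: | IN={a@B1, d@B0} | OUT={a@B1, d@B1}
  B2: | IN={a@B1, d@B1, d@B3} | OUT={a@B1, d@B2}
  B3: | IN={a@B1, d@B0, d@B2} | OUT={a@B1, d@B3}
  B4: | IN={a@B1, d@B3} | OUT={a@B1, d@B3, e@B4}
  B5: | IN={a@B1, d@B3, e@B4} | OUT={a@B1, b@B5, c@B5, d@B3, e@B4}
  B6: | IN={a@B1, b@B5, c@B5, d@B3, e@B4} | OUT={a@B1, b@B6, c@B6, d@B3, e@B4}
  B7: | IN={a@B1, b@B5, b@B6, c@B5, c@B6, d@B3, e@B4} | OUT={a@B7, b@B5, b@B6, c@B5, c@B6, d@B7, e@B4}
  B8: | IN={a@B7, b@B5, b@B6, c@B5, c@B6, d@B7, e@B4} | OUT={a@B7, b@B5, b@B6, c@B5, c@B6, d@B8, e@B4}

Merge at B6: IN[B6] = OUT[B5] = {a@B1, b@B5, c@B5, d@B3, e@B4}

Answer: {a@B1, b@B5, c@B5, d@B3, e@B4}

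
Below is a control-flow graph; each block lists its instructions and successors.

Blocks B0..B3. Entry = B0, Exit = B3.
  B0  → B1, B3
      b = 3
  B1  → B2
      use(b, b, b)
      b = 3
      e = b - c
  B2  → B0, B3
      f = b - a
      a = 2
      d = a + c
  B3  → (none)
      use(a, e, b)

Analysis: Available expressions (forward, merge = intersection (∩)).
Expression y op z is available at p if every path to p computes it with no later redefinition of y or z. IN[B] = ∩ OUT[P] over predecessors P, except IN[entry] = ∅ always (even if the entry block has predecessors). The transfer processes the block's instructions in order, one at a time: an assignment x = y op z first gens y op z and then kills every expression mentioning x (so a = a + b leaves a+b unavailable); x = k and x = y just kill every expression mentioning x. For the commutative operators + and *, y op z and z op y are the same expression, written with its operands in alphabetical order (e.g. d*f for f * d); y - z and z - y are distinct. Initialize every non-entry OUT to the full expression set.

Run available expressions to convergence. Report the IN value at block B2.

Fixpoint table:
  B0: | IN={} | OUT={}
  B1: | IN={} | OUT={b-c}
  B2: | IN={b-c} | OUT={a+c, b-c}
  B3: | IN={} | OUT={}

Merge at B2: IN[B2] = OUT[B1] = {b-c}

Answer: {b-c}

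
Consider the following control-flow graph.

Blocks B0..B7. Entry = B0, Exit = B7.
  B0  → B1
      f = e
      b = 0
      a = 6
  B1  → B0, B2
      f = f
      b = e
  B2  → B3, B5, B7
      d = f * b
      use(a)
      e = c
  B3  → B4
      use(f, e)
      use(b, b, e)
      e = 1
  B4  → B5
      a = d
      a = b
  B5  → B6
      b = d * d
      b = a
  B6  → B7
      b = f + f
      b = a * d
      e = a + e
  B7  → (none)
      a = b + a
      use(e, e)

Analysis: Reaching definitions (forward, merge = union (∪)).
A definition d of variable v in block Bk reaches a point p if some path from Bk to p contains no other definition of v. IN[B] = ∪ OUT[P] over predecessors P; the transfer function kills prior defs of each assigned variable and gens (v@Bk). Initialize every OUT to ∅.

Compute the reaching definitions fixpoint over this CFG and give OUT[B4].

Converged values:
  B0:   IN={a@B0, b@B1, f@B1}   OUT={a@B0, b@B0, f@B0}
  B1:   IN={a@B0, b@B0, f@B0}   OUT={a@B0, b@B1, f@B1}
  B2:   IN={a@B0, b@B1, f@B1}   OUT={a@B0, b@B1, d@B2, e@B2, f@B1}
  B3:   IN={a@B0, b@B1, d@B2, e@B2, f@B1}   OUT={a@B0, b@B1, d@B2, e@B3, f@B1}
  B4:   IN={a@B0, b@B1, d@B2, e@B3, f@B1}   OUT={a@B4, b@B1, d@B2, e@B3, f@B1}
  B5:   IN={a@B0, a@B4, b@B1, d@B2, e@B2, e@B3, f@B1}   OUT={a@B0, a@B4, b@B5, d@B2, e@B2, e@B3, f@B1}
  B6:   IN={a@B0, a@B4, b@B5, d@B2, e@B2, e@B3, f@B1}   OUT={a@B0, a@B4, b@B6, d@B2, e@B6, f@B1}
  B7:   IN={a@B0, a@B4, b@B1, b@B6, d@B2, e@B2, e@B6, f@B1}   OUT={a@B7, b@B1, b@B6, d@B2, e@B2, e@B6, f@B1}

Merge at B4: IN[B4] = OUT[B3] = {a@B0, b@B1, d@B2, e@B3, f@B1}
Applying B4's transfer function to that IN value gives OUT[B4] (row B4 above).

Answer: {a@B4, b@B1, d@B2, e@B3, f@B1}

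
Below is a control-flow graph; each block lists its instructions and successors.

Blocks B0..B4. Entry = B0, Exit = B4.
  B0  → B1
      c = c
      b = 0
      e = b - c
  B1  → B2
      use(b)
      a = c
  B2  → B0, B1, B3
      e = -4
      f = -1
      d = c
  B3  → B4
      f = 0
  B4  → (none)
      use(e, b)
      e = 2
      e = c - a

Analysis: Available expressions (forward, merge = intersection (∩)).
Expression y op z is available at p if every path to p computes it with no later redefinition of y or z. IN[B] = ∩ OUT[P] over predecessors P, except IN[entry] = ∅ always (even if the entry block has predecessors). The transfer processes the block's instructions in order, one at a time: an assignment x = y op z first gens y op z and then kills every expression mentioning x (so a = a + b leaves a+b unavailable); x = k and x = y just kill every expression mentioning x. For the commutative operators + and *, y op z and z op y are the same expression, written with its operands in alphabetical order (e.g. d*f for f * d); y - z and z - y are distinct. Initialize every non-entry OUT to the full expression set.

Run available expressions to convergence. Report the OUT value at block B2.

Fixpoint table:
  B0: | IN={} | OUT={b-c}
  B1: | IN={b-c} | OUT={b-c}
  B2: | IN={b-c} | OUT={b-c}
  B3: | IN={b-c} | OUT={b-c}
  B4: | IN={b-c} | OUT={b-c, c-a}

Merge at B2: IN[B2] = OUT[B1] = {b-c}
Applying B2's transfer function to that IN value gives OUT[B2] (row B2 above).

Answer: {b-c}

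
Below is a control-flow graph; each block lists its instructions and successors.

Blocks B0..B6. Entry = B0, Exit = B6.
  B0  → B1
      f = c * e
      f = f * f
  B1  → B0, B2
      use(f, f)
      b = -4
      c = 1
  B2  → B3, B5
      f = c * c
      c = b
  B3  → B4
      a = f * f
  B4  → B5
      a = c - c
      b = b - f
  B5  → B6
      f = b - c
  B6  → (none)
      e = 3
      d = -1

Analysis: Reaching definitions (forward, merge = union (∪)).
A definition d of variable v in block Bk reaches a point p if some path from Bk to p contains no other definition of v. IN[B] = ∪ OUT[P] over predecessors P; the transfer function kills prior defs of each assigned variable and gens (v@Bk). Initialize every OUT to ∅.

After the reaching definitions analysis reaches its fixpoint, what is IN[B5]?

Answer: {a@B4, b@B1, b@B4, c@B2, f@B2}

Working:
Per-block solution:
  B0:   IN={b@B1, c@B1, f@B0}   OUT={b@B1, c@B1, f@B0}
  B1:   IN={b@B1, c@B1, f@B0}   OUT={b@B1, c@B1, f@B0}
  B2:   IN={b@B1, c@B1, f@B0}   OUT={b@B1, c@B2, f@B2}
  B3:   IN={b@B1, c@B2, f@B2}   OUT={a@B3, b@B1, c@B2, f@B2}
  B4:   IN={a@B3, b@B1, c@B2, f@B2}   OUT={a@B4, b@B4, c@B2, f@B2}
  B5:   IN={a@B4, b@B1, b@B4, c@B2, f@B2}   OUT={a@B4, b@B1, b@B4, c@B2, f@B5}
  B6:   IN={a@B4, b@B1, b@B4, c@B2, f@B5}   OUT={a@B4, b@B1, b@B4, c@B2, d@B6, e@B6, f@B5}

Merge at B5: IN[B5] = OUT[B2] ⊔ OUT[B4] = {a@B4, b@B1, b@B4, c@B2, f@B2}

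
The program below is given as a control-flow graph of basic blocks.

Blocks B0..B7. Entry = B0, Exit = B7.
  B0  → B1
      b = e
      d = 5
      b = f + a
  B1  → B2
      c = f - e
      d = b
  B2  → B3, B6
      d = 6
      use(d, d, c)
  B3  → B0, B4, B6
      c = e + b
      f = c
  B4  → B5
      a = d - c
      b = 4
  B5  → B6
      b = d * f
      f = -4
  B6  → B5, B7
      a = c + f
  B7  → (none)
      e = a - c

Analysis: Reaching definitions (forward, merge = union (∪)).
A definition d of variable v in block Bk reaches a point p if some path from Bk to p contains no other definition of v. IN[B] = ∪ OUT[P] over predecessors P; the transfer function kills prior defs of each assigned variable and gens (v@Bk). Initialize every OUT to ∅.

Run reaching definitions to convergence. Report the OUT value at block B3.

Converged values:
  B0:   IN={b@B0, c@B3, d@B2, f@B3}   OUT={b@B0, c@B3, d@B0, f@B3}
  B1:   IN={b@B0, c@B3, d@B0, f@B3}   OUT={b@B0, c@B1, d@B1, f@B3}
  B2:   IN={b@B0, c@B1, d@B1, f@B3}   OUT={b@B0, c@B1, d@B2, f@B3}
  B3:   IN={b@B0, c@B1, d@B2, f@B3}   OUT={b@B0, c@B3, d@B2, f@B3}
  B4:   IN={b@B0, c@B3, d@B2, f@B3}   OUT={a@B4, b@B4, c@B3, d@B2, f@B3}
  B5:   IN={a@B4, a@B6, b@B0, b@B4, b@B5, c@B1, c@B3, d@B2, f@B3, f@B5}   OUT={a@B4, a@B6, b@B5, c@B1, c@B3, d@B2, f@B5}
  B6:   IN={a@B4, a@B6, b@B0, b@B5, c@B1, c@B3, d@B2, f@B3, f@B5}   OUT={a@B6, b@B0, b@B5, c@B1, c@B3, d@B2, f@B3, f@B5}
  B7:   IN={a@B6, b@B0, b@B5, c@B1, c@B3, d@B2, f@B3, f@B5}   OUT={a@B6, b@B0, b@B5, c@B1, c@B3, d@B2, e@B7, f@B3, f@B5}

Merge at B3: IN[B3] = OUT[B2] = {b@B0, c@B1, d@B2, f@B3}
Applying B3's transfer function to that IN value gives OUT[B3] (row B3 above).

Answer: {b@B0, c@B3, d@B2, f@B3}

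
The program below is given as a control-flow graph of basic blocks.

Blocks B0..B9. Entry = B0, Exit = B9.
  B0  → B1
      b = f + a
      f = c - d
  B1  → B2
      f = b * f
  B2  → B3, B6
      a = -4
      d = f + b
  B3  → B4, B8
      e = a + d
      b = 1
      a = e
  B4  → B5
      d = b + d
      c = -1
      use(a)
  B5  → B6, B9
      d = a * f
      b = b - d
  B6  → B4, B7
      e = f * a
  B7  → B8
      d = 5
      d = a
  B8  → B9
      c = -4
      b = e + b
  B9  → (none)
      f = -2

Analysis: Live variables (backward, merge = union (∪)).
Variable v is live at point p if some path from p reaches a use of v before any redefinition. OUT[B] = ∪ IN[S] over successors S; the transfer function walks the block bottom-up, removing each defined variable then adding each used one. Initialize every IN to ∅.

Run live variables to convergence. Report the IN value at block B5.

Answer: {a, b, f}

Working:
Fixpoint table:
  B0:   IN={a, c, d, f}   OUT={b, f}
  B1:   IN={b, f}   OUT={b, f}
  B2:   IN={b, f}   OUT={a, b, d, f}
  B3:   IN={a, d, f}   OUT={a, b, d, e, f}
  B4:   IN={a, b, d, f}   OUT={a, b, f}
  B5:   IN={a, b, f}   OUT={a, b, d, f}
  B6:   IN={a, b, d, f}   OUT={a, b, d, e, f}
  B7:   IN={a, b, e}   OUT={b, e}
  B8:   IN={b, e}   OUT={}
  B9:   IN={}   OUT={}

Merge at B5: OUT[B5] = IN[B6] ⊔ IN[B9] = {a, b, d, f}
Applying B5's transfer function to that OUT value gives IN[B5] (row B5 above).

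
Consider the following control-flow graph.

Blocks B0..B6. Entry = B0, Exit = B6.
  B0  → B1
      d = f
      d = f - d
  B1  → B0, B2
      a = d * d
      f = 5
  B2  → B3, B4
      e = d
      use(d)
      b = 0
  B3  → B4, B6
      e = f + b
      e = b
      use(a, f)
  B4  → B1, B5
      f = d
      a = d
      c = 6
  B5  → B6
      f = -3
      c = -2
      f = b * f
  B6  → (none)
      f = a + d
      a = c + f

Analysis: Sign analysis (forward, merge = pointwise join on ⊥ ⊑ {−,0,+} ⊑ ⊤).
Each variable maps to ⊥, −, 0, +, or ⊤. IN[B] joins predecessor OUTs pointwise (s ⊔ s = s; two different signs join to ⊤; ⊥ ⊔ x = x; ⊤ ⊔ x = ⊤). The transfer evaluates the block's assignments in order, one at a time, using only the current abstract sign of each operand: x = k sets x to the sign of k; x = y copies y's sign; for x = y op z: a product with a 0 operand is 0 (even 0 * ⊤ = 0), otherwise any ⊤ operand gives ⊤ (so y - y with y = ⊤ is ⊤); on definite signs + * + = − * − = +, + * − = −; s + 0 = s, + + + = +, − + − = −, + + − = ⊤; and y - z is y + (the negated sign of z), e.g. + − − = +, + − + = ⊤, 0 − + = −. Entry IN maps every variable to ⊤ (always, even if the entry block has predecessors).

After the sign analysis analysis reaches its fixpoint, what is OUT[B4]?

Answer: {a: ⊤, b: 0, c: +, d: ⊤, e: ⊤, f: ⊤}

Derivation:
Converged values:
  B0:  IN=(all ⊤)  OUT=(all ⊤)
  B1:  IN=(all ⊤)  OUT={f:+; rest ⊤}
  B2:  IN={f:+; rest ⊤}  OUT={b:0, f:+; rest ⊤}
  B3:  IN={b:0, f:+; rest ⊤}  OUT={b:0, e:0, f:+; rest ⊤}
  B4:  IN={b:0, f:+; rest ⊤}  OUT={b:0, c:+; rest ⊤}
  B5:  IN={b:0, c:+; rest ⊤}  OUT={b:0, c:-, f:0; rest ⊤}
  B6:  IN={b:0; rest ⊤}  OUT={b:0; rest ⊤}

Merge at B4: IN[B4] = OUT[B2] ⊔ OUT[B3] = {a: ⊤, b: 0, c: ⊤, d: ⊤, e: ⊤, f: +}
Applying B4's transfer function to that IN value gives OUT[B4] (row B4 above).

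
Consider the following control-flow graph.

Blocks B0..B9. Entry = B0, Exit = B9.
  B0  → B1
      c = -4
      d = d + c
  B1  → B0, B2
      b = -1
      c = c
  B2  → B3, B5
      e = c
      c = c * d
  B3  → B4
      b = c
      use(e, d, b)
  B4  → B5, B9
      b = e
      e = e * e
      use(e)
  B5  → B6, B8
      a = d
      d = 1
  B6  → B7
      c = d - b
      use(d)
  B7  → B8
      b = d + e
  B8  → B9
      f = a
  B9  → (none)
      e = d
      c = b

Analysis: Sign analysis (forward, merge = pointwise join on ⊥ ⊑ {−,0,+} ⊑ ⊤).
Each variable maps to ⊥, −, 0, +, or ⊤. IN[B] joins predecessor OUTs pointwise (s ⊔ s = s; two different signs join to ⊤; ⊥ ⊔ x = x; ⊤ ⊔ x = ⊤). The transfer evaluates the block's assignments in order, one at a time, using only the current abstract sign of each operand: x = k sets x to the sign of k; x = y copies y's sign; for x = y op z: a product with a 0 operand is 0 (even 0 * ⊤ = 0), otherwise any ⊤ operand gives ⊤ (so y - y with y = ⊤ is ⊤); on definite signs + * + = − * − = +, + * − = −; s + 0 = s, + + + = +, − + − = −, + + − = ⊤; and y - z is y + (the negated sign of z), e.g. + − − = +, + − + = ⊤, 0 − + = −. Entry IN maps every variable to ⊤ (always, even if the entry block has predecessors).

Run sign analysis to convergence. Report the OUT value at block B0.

Fixpoint table:
  B0: | IN=(all ⊤) | OUT={c:-; rest ⊤}
  B1: | IN={c:-; rest ⊤} | OUT={b:-, c:-; rest ⊤}
  B2: | IN={b:-, c:-; rest ⊤} | OUT={b:-, e:-; rest ⊤}
  B3: | IN={b:-, e:-; rest ⊤} | OUT={e:-; rest ⊤}
  B4: | IN={e:-; rest ⊤} | OUT={b:-, e:+; rest ⊤}
  B5: | IN={b:-; rest ⊤} | OUT={b:-, d:+; rest ⊤}
  B6: | IN={b:-, d:+; rest ⊤} | OUT={b:-, c:+, d:+; rest ⊤}
  B7: | IN={b:-, c:+, d:+; rest ⊤} | OUT={c:+, d:+; rest ⊤}
  B8: | IN={d:+; rest ⊤} | OUT={d:+; rest ⊤}
  B9: | IN=(all ⊤) | OUT=(all ⊤)

Merge at B0 (entry node, so the boundary value (all ⊤) is joined with the incoming edge(s)): IN[B0] = (all ⊤) ⊔ OUT[B1] = {a: ⊤, b: ⊤, c: ⊤, d: ⊤, e: ⊤, f: ⊤}
Applying B0's transfer function to that IN value gives OUT[B0] (row B0 above).

Answer: {a: ⊤, b: ⊤, c: -, d: ⊤, e: ⊤, f: ⊤}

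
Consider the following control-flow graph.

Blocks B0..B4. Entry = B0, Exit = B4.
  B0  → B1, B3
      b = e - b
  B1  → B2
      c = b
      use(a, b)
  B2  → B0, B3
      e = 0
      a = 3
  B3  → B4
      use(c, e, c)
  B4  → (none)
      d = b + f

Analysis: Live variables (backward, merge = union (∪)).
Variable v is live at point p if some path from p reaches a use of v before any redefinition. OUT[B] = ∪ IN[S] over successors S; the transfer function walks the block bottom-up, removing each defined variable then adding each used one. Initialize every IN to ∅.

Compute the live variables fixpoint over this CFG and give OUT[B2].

Per-block solution:
  B0:   IN={a, b, c, e, f}   OUT={a, b, c, e, f}
  B1:   IN={a, b, f}   OUT={b, c, f}
  B2:   IN={b, c, f}   OUT={a, b, c, e, f}
  B3:   IN={b, c, e, f}   OUT={b, f}
  B4:   IN={b, f}   OUT={}

Merge at B2: OUT[B2] = IN[B0] ⊔ IN[B3] = {a, b, c, e, f}

Answer: {a, b, c, e, f}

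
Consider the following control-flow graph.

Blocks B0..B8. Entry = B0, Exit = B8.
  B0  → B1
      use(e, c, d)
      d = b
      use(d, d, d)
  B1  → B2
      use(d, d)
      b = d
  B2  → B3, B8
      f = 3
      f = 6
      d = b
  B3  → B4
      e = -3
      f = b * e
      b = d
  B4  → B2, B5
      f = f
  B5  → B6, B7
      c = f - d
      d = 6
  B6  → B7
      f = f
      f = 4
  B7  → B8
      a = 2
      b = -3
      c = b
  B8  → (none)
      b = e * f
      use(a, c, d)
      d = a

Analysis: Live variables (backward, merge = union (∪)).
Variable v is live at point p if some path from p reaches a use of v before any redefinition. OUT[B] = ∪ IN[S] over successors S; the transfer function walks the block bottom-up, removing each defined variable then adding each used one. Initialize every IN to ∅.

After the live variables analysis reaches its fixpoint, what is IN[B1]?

Fixpoint table:
  B0: | IN={a, b, c, d, e} | OUT={a, c, d, e}
  B1: | IN={a, c, d, e} | OUT={a, b, c, e}
  B2: | IN={a, b, c, e} | OUT={a, b, c, d, e, f}
  B3: | IN={a, b, c, d} | OUT={a, b, c, d, e, f}
  B4: | IN={a, b, c, d, e, f} | OUT={a, b, c, d, e, f}
  B5: | IN={d, e, f} | OUT={d, e, f}
  B6: | IN={d, e, f} | OUT={d, e, f}
  B7: | IN={d, e, f} | OUT={a, c, d, e, f}
  B8: | IN={a, c, d, e, f} | OUT={}

Merge at B1: OUT[B1] = IN[B2] = {a, b, c, e}
Applying B1's transfer function to that OUT value gives IN[B1] (row B1 above).

Answer: {a, c, d, e}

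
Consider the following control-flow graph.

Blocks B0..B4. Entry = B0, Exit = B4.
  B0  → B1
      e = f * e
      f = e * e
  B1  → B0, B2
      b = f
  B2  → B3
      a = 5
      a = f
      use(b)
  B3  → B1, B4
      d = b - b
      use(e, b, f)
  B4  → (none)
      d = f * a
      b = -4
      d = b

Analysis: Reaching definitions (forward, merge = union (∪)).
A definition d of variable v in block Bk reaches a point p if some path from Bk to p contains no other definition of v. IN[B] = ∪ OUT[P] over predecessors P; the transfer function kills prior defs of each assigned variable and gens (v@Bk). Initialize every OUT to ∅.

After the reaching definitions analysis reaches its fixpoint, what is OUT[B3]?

Answer: {a@B2, b@B1, d@B3, e@B0, f@B0}

Working:
Fixpoint table:
  B0:  IN={a@B2, b@B1, d@B3, e@B0, f@B0}  OUT={a@B2, b@B1, d@B3, e@B0, f@B0}
  B1:  IN={a@B2, b@B1, d@B3, e@B0, f@B0}  OUT={a@B2, b@B1, d@B3, e@B0, f@B0}
  B2:  IN={a@B2, b@B1, d@B3, e@B0, f@B0}  OUT={a@B2, b@B1, d@B3, e@B0, f@B0}
  B3:  IN={a@B2, b@B1, d@B3, e@B0, f@B0}  OUT={a@B2, b@B1, d@B3, e@B0, f@B0}
  B4:  IN={a@B2, b@B1, d@B3, e@B0, f@B0}  OUT={a@B2, b@B4, d@B4, e@B0, f@B0}

Merge at B3: IN[B3] = OUT[B2] = {a@B2, b@B1, d@B3, e@B0, f@B0}
Applying B3's transfer function to that IN value gives OUT[B3] (row B3 above).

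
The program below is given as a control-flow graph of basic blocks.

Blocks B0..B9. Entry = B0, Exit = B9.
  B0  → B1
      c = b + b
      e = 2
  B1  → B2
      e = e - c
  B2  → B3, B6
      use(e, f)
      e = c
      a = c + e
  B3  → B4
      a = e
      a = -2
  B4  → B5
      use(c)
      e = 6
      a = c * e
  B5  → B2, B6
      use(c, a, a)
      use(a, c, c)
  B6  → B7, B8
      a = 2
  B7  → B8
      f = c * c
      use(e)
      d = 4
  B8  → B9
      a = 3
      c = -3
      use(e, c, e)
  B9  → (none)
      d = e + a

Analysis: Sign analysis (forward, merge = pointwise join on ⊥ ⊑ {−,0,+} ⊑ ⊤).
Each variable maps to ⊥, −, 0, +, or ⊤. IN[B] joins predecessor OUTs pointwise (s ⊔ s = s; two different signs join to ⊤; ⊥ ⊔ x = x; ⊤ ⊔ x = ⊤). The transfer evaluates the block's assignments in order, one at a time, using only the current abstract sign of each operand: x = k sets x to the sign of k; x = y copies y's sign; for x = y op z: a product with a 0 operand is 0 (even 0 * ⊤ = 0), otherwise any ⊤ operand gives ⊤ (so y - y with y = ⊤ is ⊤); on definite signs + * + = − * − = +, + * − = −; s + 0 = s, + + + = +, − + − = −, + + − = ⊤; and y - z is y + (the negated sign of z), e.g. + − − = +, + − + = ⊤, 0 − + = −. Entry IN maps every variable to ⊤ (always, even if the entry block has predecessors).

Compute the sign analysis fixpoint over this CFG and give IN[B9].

Answer: {a: +, b: ⊤, c: -, d: ⊤, e: ⊤, f: ⊤}

Derivation:
Converged values:
  B0: | IN=(all ⊤) | OUT={e:+; rest ⊤}
  B1: | IN={e:+; rest ⊤} | OUT=(all ⊤)
  B2: | IN=(all ⊤) | OUT=(all ⊤)
  B3: | IN=(all ⊤) | OUT={a:-; rest ⊤}
  B4: | IN={a:-; rest ⊤} | OUT={e:+; rest ⊤}
  B5: | IN={e:+; rest ⊤} | OUT={e:+; rest ⊤}
  B6: | IN=(all ⊤) | OUT={a:+; rest ⊤}
  B7: | IN={a:+; rest ⊤} | OUT={a:+, d:+; rest ⊤}
  B8: | IN={a:+; rest ⊤} | OUT={a:+, c:-; rest ⊤}
  B9: | IN={a:+, c:-; rest ⊤} | OUT={a:+, c:-; rest ⊤}

Merge at B9: IN[B9] = OUT[B8] = {a: +, b: ⊤, c: -, d: ⊤, e: ⊤, f: ⊤}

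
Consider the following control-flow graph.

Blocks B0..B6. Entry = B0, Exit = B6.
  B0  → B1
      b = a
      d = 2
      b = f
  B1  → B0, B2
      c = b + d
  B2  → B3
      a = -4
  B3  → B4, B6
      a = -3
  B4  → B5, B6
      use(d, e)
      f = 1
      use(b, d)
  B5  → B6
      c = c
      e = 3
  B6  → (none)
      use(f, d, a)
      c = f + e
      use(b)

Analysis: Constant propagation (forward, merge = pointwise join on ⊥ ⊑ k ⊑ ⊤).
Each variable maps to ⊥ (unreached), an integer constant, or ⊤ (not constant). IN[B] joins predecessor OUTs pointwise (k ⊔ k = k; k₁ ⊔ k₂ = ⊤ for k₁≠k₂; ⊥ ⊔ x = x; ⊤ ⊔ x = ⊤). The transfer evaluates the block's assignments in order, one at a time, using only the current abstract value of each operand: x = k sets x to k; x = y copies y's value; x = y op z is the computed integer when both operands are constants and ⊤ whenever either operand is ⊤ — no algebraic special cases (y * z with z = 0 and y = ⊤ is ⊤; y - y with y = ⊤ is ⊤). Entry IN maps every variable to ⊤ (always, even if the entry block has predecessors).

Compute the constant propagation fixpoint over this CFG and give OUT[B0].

Answer: {a: ⊤, b: ⊤, c: ⊤, d: 2, e: ⊤, f: ⊤}

Trace:
Per-block solution:
  B0:  IN=(all ⊤)  OUT={d:2; rest ⊤}
  B1:  IN={d:2; rest ⊤}  OUT={d:2; rest ⊤}
  B2:  IN={d:2; rest ⊤}  OUT={a:-4, d:2; rest ⊤}
  B3:  IN={a:-4, d:2; rest ⊤}  OUT={a:-3, d:2; rest ⊤}
  B4:  IN={a:-3, d:2; rest ⊤}  OUT={a:-3, d:2, f:1; rest ⊤}
  B5:  IN={a:-3, d:2, f:1; rest ⊤}  OUT={a:-3, d:2, e:3, f:1; rest ⊤}
  B6:  IN={a:-3, d:2; rest ⊤}  OUT={a:-3, d:2; rest ⊤}

Merge at B0 (entry node, so the boundary value (all ⊤) is joined with the incoming edge(s)): IN[B0] = (all ⊤) ⊔ OUT[B1] = {a: ⊤, b: ⊤, c: ⊤, d: ⊤, e: ⊤, f: ⊤}
Applying B0's transfer function to that IN value gives OUT[B0] (row B0 above).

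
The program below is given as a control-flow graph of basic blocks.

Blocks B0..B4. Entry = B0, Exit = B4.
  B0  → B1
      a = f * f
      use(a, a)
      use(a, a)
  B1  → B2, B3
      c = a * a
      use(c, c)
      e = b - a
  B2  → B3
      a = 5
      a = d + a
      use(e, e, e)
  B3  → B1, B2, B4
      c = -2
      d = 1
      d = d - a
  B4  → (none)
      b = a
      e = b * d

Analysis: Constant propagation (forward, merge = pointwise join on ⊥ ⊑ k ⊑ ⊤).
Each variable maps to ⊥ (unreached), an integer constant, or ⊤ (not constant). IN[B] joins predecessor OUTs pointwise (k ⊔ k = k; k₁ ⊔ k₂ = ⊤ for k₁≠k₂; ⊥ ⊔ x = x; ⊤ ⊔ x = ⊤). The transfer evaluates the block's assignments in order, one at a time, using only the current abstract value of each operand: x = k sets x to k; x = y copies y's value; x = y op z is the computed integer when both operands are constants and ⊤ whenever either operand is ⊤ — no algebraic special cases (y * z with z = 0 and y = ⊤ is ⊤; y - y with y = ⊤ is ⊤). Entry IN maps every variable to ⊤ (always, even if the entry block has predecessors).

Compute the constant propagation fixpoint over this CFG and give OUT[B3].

Answer: {a: ⊤, b: ⊤, c: -2, d: ⊤, e: ⊤, f: ⊤}

Trace:
Converged values:
  B0:  IN=(all ⊤)  OUT=(all ⊤)
  B1:  IN=(all ⊤)  OUT=(all ⊤)
  B2:  IN=(all ⊤)  OUT=(all ⊤)
  B3:  IN=(all ⊤)  OUT={c:-2; rest ⊤}
  B4:  IN={c:-2; rest ⊤}  OUT={c:-2; rest ⊤}

Merge at B3: IN[B3] = OUT[B1] ⊔ OUT[B2] = {a: ⊤, b: ⊤, c: ⊤, d: ⊤, e: ⊤, f: ⊤}
Applying B3's transfer function to that IN value gives OUT[B3] (row B3 above).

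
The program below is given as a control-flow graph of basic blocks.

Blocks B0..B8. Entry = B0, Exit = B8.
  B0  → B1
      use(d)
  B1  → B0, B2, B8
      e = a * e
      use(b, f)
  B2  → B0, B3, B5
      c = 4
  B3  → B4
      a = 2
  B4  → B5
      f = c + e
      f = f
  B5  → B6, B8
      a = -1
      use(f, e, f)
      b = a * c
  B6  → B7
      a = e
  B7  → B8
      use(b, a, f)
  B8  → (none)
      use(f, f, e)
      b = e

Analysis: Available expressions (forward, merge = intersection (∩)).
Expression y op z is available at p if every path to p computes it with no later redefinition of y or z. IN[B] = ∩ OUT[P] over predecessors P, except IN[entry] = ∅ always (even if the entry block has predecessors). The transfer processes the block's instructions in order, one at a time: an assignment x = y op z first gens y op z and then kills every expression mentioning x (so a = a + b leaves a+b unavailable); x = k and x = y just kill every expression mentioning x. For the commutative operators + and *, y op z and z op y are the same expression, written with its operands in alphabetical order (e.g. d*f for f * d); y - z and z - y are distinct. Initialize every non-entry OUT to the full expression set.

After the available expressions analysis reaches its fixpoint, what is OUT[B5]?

Answer: {a*c}

Working:
Converged values:
  B0:  IN={}  OUT={}
  B1:  IN={}  OUT={}
  B2:  IN={}  OUT={}
  B3:  IN={}  OUT={}
  B4:  IN={}  OUT={c+e}
  B5:  IN={}  OUT={a*c}
  B6:  IN={a*c}  OUT={}
  B7:  IN={}  OUT={}
  B8:  IN={}  OUT={}

Merge at B5: IN[B5] = OUT[B2] ∩ OUT[B4] = {}
Applying B5's transfer function to that IN value gives OUT[B5] (row B5 above).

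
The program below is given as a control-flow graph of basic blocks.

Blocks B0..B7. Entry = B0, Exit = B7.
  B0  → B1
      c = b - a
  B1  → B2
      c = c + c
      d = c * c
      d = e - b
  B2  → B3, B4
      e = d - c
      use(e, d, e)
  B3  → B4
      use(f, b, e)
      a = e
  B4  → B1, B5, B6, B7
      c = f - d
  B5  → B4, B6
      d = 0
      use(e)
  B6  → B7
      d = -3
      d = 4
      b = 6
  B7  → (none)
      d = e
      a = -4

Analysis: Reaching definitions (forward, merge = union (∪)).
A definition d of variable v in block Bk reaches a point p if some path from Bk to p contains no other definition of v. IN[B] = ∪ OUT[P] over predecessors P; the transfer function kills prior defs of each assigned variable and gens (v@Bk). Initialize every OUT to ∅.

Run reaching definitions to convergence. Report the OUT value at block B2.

Fixpoint table:
  B0:  IN={}  OUT={c@B0}
  B1:  IN={a@B3, c@B0, c@B4, d@B1, d@B5, e@B2}  OUT={a@B3, c@B1, d@B1, e@B2}
  B2:  IN={a@B3, c@B1, d@B1, e@B2}  OUT={a@B3, c@B1, d@B1, e@B2}
  B3:  IN={a@B3, c@B1, d@B1, e@B2}  OUT={a@B3, c@B1, d@B1, e@B2}
  B4:  IN={a@B3, c@B1, c@B4, d@B1, d@B5, e@B2}  OUT={a@B3, c@B4, d@B1, d@B5, e@B2}
  B5:  IN={a@B3, c@B4, d@B1, d@B5, e@B2}  OUT={a@B3, c@B4, d@B5, e@B2}
  B6:  IN={a@B3, c@B4, d@B1, d@B5, e@B2}  OUT={a@B3, b@B6, c@B4, d@B6, e@B2}
  B7:  IN={a@B3, b@B6, c@B4, d@B1, d@B5, d@B6, e@B2}  OUT={a@B7, b@B6, c@B4, d@B7, e@B2}

Merge at B2: IN[B2] = OUT[B1] = {a@B3, c@B1, d@B1, e@B2}
Applying B2's transfer function to that IN value gives OUT[B2] (row B2 above).

Answer: {a@B3, c@B1, d@B1, e@B2}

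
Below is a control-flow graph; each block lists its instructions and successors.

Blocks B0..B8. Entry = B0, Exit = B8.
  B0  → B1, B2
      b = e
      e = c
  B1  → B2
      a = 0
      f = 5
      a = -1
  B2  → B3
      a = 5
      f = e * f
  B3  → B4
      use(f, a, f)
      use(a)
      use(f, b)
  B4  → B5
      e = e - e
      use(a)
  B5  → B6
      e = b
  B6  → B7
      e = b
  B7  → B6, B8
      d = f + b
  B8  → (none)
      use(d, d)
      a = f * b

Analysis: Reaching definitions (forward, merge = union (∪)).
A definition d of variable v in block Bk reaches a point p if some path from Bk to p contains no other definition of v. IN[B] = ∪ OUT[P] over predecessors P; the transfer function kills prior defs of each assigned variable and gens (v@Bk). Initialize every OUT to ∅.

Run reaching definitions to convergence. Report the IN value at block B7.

Converged values:
  B0:   IN={}   OUT={b@B0, e@B0}
  B1:   IN={b@B0, e@B0}   OUT={a@B1, b@B0, e@B0, f@B1}
  B2:   IN={a@B1, b@B0, e@B0, f@B1}   OUT={a@B2, b@B0, e@B0, f@B2}
  B3:   IN={a@B2, b@B0, e@B0, f@B2}   OUT={a@B2, b@B0, e@B0, f@B2}
  B4:   IN={a@B2, b@B0, e@B0, f@B2}   OUT={a@B2, b@B0, e@B4, f@B2}
  B5:   IN={a@B2, b@B0, e@B4, f@B2}   OUT={a@B2, b@B0, e@B5, f@B2}
  B6:   IN={a@B2, b@B0, d@B7, e@B5, e@B6, f@B2}   OUT={a@B2, b@B0, d@B7, e@B6, f@B2}
  B7:   IN={a@B2, b@B0, d@B7, e@B6, f@B2}   OUT={a@B2, b@B0, d@B7, e@B6, f@B2}
  B8:   IN={a@B2, b@B0, d@B7, e@B6, f@B2}   OUT={a@B8, b@B0, d@B7, e@B6, f@B2}

Merge at B7: IN[B7] = OUT[B6] = {a@B2, b@B0, d@B7, e@B6, f@B2}

Answer: {a@B2, b@B0, d@B7, e@B6, f@B2}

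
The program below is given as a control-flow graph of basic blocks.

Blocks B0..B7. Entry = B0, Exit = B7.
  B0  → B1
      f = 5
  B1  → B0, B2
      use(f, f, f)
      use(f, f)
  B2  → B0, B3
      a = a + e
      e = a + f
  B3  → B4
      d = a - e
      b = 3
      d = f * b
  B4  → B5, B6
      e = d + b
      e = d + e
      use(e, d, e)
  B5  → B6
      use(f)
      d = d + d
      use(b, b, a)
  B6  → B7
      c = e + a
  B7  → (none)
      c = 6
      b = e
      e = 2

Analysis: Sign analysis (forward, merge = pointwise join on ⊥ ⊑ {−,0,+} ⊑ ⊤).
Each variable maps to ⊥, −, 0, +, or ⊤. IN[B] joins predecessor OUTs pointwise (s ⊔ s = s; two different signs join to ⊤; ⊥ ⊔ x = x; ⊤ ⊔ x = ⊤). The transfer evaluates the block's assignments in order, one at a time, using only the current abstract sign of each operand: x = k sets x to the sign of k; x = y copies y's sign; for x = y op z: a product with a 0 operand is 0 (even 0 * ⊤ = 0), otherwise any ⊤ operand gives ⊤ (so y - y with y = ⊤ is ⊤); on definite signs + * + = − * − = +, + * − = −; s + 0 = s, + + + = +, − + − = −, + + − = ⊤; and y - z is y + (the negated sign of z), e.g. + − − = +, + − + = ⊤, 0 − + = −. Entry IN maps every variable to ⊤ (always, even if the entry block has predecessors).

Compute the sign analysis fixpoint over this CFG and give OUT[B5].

Answer: {a: ⊤, b: +, c: ⊤, d: +, e: +, f: +}

Working:
Per-block solution:
  B0:   IN=(all ⊤)   OUT={f:+; rest ⊤}
  B1:   IN={f:+; rest ⊤}   OUT={f:+; rest ⊤}
  B2:   IN={f:+; rest ⊤}   OUT={f:+; rest ⊤}
  B3:   IN={f:+; rest ⊤}   OUT={b:+, d:+, f:+; rest ⊤}
  B4:   IN={b:+, d:+, f:+; rest ⊤}   OUT={b:+, d:+, e:+, f:+; rest ⊤}
  B5:   IN={b:+, d:+, e:+, f:+; rest ⊤}   OUT={b:+, d:+, e:+, f:+; rest ⊤}
  B6:   IN={b:+, d:+, e:+, f:+; rest ⊤}   OUT={b:+, d:+, e:+, f:+; rest ⊤}
  B7:   IN={b:+, d:+, e:+, f:+; rest ⊤}   OUT={b:+, c:+, d:+, e:+, f:+; rest ⊤}

Merge at B5: IN[B5] = OUT[B4] = {a: ⊤, b: +, c: ⊤, d: +, e: +, f: +}
Applying B5's transfer function to that IN value gives OUT[B5] (row B5 above).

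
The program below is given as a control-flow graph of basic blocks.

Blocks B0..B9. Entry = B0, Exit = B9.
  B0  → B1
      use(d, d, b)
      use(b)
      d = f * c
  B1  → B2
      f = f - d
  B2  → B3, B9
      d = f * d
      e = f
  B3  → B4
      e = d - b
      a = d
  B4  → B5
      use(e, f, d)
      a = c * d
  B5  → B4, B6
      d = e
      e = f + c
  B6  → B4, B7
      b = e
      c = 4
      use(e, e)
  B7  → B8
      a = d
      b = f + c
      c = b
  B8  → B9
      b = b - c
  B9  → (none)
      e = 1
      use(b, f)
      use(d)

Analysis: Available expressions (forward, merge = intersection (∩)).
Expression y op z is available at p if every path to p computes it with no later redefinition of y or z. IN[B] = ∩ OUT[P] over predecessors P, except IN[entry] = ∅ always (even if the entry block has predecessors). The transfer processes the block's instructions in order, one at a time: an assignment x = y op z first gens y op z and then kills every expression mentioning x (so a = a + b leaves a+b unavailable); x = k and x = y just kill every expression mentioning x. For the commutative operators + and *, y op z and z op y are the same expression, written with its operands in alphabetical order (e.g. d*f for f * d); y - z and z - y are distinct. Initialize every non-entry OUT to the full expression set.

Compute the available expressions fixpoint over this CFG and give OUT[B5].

Per-block solution:
  B0:  IN={}  OUT={c*f}
  B1:  IN={c*f}  OUT={}
  B2:  IN={}  OUT={}
  B3:  IN={}  OUT={d-b}
  B4:  IN={}  OUT={c*d}
  B5:  IN={c*d}  OUT={c+f}
  B6:  IN={c+f}  OUT={}
  B7:  IN={}  OUT={}
  B8:  IN={}  OUT={}
  B9:  IN={}  OUT={}

Merge at B5: IN[B5] = OUT[B4] = {c*d}
Applying B5's transfer function to that IN value gives OUT[B5] (row B5 above).

Answer: {c+f}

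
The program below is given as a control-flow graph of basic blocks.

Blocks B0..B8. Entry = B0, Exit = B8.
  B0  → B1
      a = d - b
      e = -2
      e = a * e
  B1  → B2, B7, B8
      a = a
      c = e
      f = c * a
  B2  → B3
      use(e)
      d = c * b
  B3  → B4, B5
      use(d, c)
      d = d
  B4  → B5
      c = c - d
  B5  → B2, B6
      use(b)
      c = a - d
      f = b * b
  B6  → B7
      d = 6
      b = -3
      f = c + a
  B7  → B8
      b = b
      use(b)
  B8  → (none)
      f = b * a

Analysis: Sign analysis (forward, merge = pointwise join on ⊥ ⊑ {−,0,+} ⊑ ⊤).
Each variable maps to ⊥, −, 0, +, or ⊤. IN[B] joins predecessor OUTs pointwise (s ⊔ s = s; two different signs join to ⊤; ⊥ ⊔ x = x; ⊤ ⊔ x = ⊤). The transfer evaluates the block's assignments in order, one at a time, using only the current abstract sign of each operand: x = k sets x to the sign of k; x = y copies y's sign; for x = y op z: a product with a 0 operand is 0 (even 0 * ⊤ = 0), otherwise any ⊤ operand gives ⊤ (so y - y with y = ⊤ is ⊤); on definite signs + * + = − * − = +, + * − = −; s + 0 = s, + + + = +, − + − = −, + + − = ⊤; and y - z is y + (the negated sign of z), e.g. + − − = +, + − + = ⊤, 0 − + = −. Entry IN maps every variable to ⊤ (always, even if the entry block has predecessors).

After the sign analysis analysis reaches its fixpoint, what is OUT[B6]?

Answer: {a: ⊤, b: -, c: ⊤, d: +, e: ⊤, f: ⊤}

Trace:
Converged values:
  B0:   IN=(all ⊤)   OUT=(all ⊤)
  B1:   IN=(all ⊤)   OUT=(all ⊤)
  B2:   IN=(all ⊤)   OUT=(all ⊤)
  B3:   IN=(all ⊤)   OUT=(all ⊤)
  B4:   IN=(all ⊤)   OUT=(all ⊤)
  B5:   IN=(all ⊤)   OUT=(all ⊤)
  B6:   IN=(all ⊤)   OUT={b:-, d:+; rest ⊤}
  B7:   IN=(all ⊤)   OUT=(all ⊤)
  B8:   IN=(all ⊤)   OUT=(all ⊤)

Merge at B6: IN[B6] = OUT[B5] = {a: ⊤, b: ⊤, c: ⊤, d: ⊤, e: ⊤, f: ⊤}
Applying B6's transfer function to that IN value gives OUT[B6] (row B6 above).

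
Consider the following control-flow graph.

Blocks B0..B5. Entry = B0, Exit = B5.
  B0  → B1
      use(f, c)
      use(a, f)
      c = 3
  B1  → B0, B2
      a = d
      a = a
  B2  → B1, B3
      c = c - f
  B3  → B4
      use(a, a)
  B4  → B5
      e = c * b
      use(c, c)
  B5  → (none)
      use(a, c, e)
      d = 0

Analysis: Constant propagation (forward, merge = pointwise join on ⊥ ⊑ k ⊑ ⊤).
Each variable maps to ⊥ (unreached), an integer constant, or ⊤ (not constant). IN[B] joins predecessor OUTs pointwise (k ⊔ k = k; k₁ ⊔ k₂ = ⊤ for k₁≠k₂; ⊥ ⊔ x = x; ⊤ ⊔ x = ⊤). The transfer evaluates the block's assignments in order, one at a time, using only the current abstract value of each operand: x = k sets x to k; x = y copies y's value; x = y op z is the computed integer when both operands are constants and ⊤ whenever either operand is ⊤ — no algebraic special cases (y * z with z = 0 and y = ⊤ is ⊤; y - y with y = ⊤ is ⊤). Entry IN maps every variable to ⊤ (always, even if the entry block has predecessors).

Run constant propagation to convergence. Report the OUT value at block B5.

Fixpoint table:
  B0:  IN=(all ⊤)  OUT={c:3; rest ⊤}
  B1:  IN=(all ⊤)  OUT=(all ⊤)
  B2:  IN=(all ⊤)  OUT=(all ⊤)
  B3:  IN=(all ⊤)  OUT=(all ⊤)
  B4:  IN=(all ⊤)  OUT=(all ⊤)
  B5:  IN=(all ⊤)  OUT={d:0; rest ⊤}

Merge at B5: IN[B5] = OUT[B4] = {a: ⊤, b: ⊤, c: ⊤, d: ⊤, e: ⊤, f: ⊤}
Applying B5's transfer function to that IN value gives OUT[B5] (row B5 above).

Answer: {a: ⊤, b: ⊤, c: ⊤, d: 0, e: ⊤, f: ⊤}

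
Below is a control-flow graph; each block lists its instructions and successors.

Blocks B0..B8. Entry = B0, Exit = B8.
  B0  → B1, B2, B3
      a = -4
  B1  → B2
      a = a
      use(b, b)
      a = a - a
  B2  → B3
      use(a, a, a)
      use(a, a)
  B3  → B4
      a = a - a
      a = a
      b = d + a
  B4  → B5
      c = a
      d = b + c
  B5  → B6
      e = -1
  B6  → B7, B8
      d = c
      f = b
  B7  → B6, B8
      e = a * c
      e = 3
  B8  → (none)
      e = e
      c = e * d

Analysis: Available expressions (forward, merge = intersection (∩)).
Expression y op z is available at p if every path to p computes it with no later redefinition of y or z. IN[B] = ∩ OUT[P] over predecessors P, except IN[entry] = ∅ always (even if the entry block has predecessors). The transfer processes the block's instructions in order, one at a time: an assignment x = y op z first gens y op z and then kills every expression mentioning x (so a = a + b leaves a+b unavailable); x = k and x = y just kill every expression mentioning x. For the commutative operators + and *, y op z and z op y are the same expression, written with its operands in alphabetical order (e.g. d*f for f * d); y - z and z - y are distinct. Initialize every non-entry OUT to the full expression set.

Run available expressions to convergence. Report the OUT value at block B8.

Per-block solution:
  B0:   IN={}   OUT={}
  B1:   IN={}   OUT={}
  B2:   IN={}   OUT={}
  B3:   IN={}   OUT={a+d}
  B4:   IN={a+d}   OUT={b+c}
  B5:   IN={b+c}   OUT={b+c}
  B6:   IN={b+c}   OUT={b+c}
  B7:   IN={b+c}   OUT={a*c, b+c}
  B8:   IN={b+c}   OUT={d*e}

Merge at B8: IN[B8] = OUT[B6] ∩ OUT[B7] = {b+c}
Applying B8's transfer function to that IN value gives OUT[B8] (row B8 above).

Answer: {d*e}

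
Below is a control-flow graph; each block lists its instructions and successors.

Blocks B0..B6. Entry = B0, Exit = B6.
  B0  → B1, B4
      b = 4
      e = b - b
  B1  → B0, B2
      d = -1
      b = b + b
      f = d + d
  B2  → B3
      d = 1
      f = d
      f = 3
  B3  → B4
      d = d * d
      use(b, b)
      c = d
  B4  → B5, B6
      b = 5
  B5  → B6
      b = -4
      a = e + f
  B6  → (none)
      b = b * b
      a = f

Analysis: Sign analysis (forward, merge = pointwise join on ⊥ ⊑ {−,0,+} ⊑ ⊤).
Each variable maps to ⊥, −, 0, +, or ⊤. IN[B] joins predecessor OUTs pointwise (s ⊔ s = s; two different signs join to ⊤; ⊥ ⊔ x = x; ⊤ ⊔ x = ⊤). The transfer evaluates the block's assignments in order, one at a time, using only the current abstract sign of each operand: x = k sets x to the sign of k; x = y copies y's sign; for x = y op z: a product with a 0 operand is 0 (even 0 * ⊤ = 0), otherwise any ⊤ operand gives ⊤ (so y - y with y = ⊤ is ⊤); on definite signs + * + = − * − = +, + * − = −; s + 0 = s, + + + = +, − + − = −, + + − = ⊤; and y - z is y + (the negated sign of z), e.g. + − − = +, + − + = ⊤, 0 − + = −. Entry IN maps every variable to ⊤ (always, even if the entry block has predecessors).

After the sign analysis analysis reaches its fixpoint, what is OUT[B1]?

Answer: {a: ⊤, b: +, c: ⊤, d: -, e: ⊤, f: -}

Trace:
Per-block solution:
  B0:   IN=(all ⊤)   OUT={b:+; rest ⊤}
  B1:   IN={b:+; rest ⊤}   OUT={b:+, d:-, f:-; rest ⊤}
  B2:   IN={b:+, d:-, f:-; rest ⊤}   OUT={b:+, d:+, f:+; rest ⊤}
  B3:   IN={b:+, d:+, f:+; rest ⊤}   OUT={b:+, c:+, d:+, f:+; rest ⊤}
  B4:   IN={b:+; rest ⊤}   OUT={b:+; rest ⊤}
  B5:   IN={b:+; rest ⊤}   OUT={b:-; rest ⊤}
  B6:   IN=(all ⊤)   OUT=(all ⊤)

Merge at B1: IN[B1] = OUT[B0] = {a: ⊤, b: +, c: ⊤, d: ⊤, e: ⊤, f: ⊤}
Applying B1's transfer function to that IN value gives OUT[B1] (row B1 above).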